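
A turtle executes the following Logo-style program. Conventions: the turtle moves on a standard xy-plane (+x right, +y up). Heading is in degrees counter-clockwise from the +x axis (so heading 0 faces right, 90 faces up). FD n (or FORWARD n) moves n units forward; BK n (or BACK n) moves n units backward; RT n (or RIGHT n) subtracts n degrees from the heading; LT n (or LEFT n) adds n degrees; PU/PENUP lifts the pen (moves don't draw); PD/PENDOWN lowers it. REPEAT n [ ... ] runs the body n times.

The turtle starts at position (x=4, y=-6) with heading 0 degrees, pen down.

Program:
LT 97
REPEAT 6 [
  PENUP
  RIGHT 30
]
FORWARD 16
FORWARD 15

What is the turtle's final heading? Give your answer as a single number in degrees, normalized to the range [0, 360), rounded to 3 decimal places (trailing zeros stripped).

Answer: 277

Derivation:
Executing turtle program step by step:
Start: pos=(4,-6), heading=0, pen down
LT 97: heading 0 -> 97
REPEAT 6 [
  -- iteration 1/6 --
  PU: pen up
  RT 30: heading 97 -> 67
  -- iteration 2/6 --
  PU: pen up
  RT 30: heading 67 -> 37
  -- iteration 3/6 --
  PU: pen up
  RT 30: heading 37 -> 7
  -- iteration 4/6 --
  PU: pen up
  RT 30: heading 7 -> 337
  -- iteration 5/6 --
  PU: pen up
  RT 30: heading 337 -> 307
  -- iteration 6/6 --
  PU: pen up
  RT 30: heading 307 -> 277
]
FD 16: (4,-6) -> (5.95,-21.881) [heading=277, move]
FD 15: (5.95,-21.881) -> (7.778,-36.769) [heading=277, move]
Final: pos=(7.778,-36.769), heading=277, 0 segment(s) drawn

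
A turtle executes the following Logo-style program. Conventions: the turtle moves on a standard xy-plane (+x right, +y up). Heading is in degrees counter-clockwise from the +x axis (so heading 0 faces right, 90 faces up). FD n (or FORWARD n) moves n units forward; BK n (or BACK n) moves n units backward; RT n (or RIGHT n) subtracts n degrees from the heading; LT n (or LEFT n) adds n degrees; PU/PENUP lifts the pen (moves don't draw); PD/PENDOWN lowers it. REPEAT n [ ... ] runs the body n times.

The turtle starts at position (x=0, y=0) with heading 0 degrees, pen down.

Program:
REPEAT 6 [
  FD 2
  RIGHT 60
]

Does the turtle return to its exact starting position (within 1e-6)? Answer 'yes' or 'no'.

Answer: yes

Derivation:
Executing turtle program step by step:
Start: pos=(0,0), heading=0, pen down
REPEAT 6 [
  -- iteration 1/6 --
  FD 2: (0,0) -> (2,0) [heading=0, draw]
  RT 60: heading 0 -> 300
  -- iteration 2/6 --
  FD 2: (2,0) -> (3,-1.732) [heading=300, draw]
  RT 60: heading 300 -> 240
  -- iteration 3/6 --
  FD 2: (3,-1.732) -> (2,-3.464) [heading=240, draw]
  RT 60: heading 240 -> 180
  -- iteration 4/6 --
  FD 2: (2,-3.464) -> (0,-3.464) [heading=180, draw]
  RT 60: heading 180 -> 120
  -- iteration 5/6 --
  FD 2: (0,-3.464) -> (-1,-1.732) [heading=120, draw]
  RT 60: heading 120 -> 60
  -- iteration 6/6 --
  FD 2: (-1,-1.732) -> (0,0) [heading=60, draw]
  RT 60: heading 60 -> 0
]
Final: pos=(0,0), heading=0, 6 segment(s) drawn

Start position: (0, 0)
Final position: (0, 0)
Distance = 0; < 1e-6 -> CLOSED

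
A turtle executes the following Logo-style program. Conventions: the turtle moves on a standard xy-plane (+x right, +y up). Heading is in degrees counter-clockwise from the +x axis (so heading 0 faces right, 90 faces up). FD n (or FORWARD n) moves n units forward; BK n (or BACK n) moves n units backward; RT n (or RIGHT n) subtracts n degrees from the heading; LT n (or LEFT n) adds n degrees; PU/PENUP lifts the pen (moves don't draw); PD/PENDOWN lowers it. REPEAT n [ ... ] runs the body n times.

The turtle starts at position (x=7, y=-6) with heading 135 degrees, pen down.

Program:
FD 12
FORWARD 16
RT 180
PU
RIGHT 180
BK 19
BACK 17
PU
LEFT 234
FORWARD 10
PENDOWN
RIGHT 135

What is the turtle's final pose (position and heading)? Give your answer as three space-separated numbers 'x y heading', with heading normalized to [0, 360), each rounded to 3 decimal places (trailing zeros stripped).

Executing turtle program step by step:
Start: pos=(7,-6), heading=135, pen down
FD 12: (7,-6) -> (-1.485,2.485) [heading=135, draw]
FD 16: (-1.485,2.485) -> (-12.799,13.799) [heading=135, draw]
RT 180: heading 135 -> 315
PU: pen up
RT 180: heading 315 -> 135
BK 19: (-12.799,13.799) -> (0.636,0.364) [heading=135, move]
BK 17: (0.636,0.364) -> (12.657,-11.657) [heading=135, move]
PU: pen up
LT 234: heading 135 -> 9
FD 10: (12.657,-11.657) -> (22.534,-10.093) [heading=9, move]
PD: pen down
RT 135: heading 9 -> 234
Final: pos=(22.534,-10.093), heading=234, 2 segment(s) drawn

Answer: 22.534 -10.093 234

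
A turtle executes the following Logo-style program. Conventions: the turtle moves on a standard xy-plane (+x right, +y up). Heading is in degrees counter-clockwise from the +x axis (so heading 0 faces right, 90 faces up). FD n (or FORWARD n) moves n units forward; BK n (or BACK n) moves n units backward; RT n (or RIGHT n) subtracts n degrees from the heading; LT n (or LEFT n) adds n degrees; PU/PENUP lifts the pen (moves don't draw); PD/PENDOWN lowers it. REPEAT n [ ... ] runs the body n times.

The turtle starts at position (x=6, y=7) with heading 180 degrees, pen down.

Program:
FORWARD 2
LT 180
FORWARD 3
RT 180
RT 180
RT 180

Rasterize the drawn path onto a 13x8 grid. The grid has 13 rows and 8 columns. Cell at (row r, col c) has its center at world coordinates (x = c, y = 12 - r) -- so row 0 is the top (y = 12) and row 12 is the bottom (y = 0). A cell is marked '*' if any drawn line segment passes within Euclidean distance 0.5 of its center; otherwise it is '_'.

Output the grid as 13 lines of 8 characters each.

Segment 0: (6,7) -> (4,7)
Segment 1: (4,7) -> (7,7)

Answer: ________
________
________
________
________
____****
________
________
________
________
________
________
________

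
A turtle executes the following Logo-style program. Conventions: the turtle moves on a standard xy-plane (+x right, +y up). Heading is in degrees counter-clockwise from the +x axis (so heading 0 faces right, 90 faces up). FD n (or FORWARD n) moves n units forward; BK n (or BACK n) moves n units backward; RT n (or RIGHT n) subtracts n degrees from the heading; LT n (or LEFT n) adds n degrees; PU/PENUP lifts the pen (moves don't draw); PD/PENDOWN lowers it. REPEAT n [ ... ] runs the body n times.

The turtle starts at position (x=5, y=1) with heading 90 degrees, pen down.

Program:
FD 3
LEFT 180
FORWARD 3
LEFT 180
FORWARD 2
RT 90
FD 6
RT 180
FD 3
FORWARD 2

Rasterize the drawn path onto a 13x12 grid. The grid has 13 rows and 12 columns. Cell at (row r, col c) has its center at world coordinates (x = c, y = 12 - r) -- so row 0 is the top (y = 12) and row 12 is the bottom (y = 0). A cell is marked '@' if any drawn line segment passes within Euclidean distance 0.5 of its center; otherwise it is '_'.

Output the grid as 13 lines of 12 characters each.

Answer: ____________
____________
____________
____________
____________
____________
____________
____________
_____@______
_____@@@@@@@
_____@______
_____@______
____________

Derivation:
Segment 0: (5,1) -> (5,4)
Segment 1: (5,4) -> (5,1)
Segment 2: (5,1) -> (5,3)
Segment 3: (5,3) -> (11,3)
Segment 4: (11,3) -> (8,3)
Segment 5: (8,3) -> (6,3)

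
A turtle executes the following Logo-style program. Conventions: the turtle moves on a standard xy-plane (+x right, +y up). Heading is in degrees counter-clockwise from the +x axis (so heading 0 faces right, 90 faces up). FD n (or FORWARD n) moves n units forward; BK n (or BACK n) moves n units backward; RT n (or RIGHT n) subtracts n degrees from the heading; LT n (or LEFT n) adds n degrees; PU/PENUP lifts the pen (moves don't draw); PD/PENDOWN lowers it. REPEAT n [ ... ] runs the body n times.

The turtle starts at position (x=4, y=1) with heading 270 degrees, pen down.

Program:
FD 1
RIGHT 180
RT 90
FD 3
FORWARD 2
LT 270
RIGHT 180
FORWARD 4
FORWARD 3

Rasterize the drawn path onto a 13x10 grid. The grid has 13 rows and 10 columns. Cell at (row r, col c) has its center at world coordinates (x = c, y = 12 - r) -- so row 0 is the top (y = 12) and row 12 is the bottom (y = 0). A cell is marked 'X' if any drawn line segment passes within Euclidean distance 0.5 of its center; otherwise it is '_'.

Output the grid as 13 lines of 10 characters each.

Answer: __________
__________
__________
__________
__________
_________X
_________X
_________X
_________X
_________X
_________X
____X____X
____XXXXXX

Derivation:
Segment 0: (4,1) -> (4,0)
Segment 1: (4,0) -> (7,0)
Segment 2: (7,0) -> (9,0)
Segment 3: (9,0) -> (9,4)
Segment 4: (9,4) -> (9,7)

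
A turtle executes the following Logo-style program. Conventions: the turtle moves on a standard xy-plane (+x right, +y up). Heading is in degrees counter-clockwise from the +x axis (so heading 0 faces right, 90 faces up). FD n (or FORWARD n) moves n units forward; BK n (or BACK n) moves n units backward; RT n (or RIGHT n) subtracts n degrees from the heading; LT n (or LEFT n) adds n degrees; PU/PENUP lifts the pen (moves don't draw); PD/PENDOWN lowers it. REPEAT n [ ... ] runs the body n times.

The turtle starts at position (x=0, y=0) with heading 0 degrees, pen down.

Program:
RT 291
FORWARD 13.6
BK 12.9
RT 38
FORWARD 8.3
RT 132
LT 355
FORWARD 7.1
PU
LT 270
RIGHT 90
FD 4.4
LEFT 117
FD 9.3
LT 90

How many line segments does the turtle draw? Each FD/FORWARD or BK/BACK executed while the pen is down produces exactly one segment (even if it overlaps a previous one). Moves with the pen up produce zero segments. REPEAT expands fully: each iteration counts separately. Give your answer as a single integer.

Answer: 4

Derivation:
Executing turtle program step by step:
Start: pos=(0,0), heading=0, pen down
RT 291: heading 0 -> 69
FD 13.6: (0,0) -> (4.874,12.697) [heading=69, draw]
BK 12.9: (4.874,12.697) -> (0.251,0.654) [heading=69, draw]
RT 38: heading 69 -> 31
FD 8.3: (0.251,0.654) -> (7.365,4.928) [heading=31, draw]
RT 132: heading 31 -> 259
LT 355: heading 259 -> 254
FD 7.1: (7.365,4.928) -> (5.408,-1.897) [heading=254, draw]
PU: pen up
LT 270: heading 254 -> 164
RT 90: heading 164 -> 74
FD 4.4: (5.408,-1.897) -> (6.621,2.333) [heading=74, move]
LT 117: heading 74 -> 191
FD 9.3: (6.621,2.333) -> (-2.508,0.558) [heading=191, move]
LT 90: heading 191 -> 281
Final: pos=(-2.508,0.558), heading=281, 4 segment(s) drawn
Segments drawn: 4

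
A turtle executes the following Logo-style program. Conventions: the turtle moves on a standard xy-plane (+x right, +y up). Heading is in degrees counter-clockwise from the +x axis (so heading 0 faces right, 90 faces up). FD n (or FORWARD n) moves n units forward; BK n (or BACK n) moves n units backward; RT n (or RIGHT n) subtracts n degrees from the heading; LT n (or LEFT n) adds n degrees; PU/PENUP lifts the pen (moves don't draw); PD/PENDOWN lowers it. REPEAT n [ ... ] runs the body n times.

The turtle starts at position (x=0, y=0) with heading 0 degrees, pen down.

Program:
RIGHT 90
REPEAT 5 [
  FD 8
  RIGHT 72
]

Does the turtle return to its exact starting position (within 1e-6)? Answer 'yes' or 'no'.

Answer: yes

Derivation:
Executing turtle program step by step:
Start: pos=(0,0), heading=0, pen down
RT 90: heading 0 -> 270
REPEAT 5 [
  -- iteration 1/5 --
  FD 8: (0,0) -> (0,-8) [heading=270, draw]
  RT 72: heading 270 -> 198
  -- iteration 2/5 --
  FD 8: (0,-8) -> (-7.608,-10.472) [heading=198, draw]
  RT 72: heading 198 -> 126
  -- iteration 3/5 --
  FD 8: (-7.608,-10.472) -> (-12.311,-4) [heading=126, draw]
  RT 72: heading 126 -> 54
  -- iteration 4/5 --
  FD 8: (-12.311,-4) -> (-7.608,2.472) [heading=54, draw]
  RT 72: heading 54 -> 342
  -- iteration 5/5 --
  FD 8: (-7.608,2.472) -> (0,0) [heading=342, draw]
  RT 72: heading 342 -> 270
]
Final: pos=(0,0), heading=270, 5 segment(s) drawn

Start position: (0, 0)
Final position: (0, 0)
Distance = 0; < 1e-6 -> CLOSED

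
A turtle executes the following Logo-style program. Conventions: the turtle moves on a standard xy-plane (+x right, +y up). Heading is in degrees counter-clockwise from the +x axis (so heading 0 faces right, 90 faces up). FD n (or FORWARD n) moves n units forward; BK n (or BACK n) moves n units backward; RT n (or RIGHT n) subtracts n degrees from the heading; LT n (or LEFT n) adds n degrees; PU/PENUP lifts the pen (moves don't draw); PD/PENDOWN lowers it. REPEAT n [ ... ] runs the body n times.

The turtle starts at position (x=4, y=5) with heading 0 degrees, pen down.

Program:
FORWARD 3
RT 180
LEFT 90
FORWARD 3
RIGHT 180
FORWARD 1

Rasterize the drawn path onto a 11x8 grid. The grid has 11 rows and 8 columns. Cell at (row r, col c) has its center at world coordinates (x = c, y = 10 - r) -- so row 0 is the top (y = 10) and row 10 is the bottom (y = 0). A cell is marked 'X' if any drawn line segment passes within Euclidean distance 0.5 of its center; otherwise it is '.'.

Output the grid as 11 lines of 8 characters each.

Segment 0: (4,5) -> (7,5)
Segment 1: (7,5) -> (7,2)
Segment 2: (7,2) -> (7,3)

Answer: ........
........
........
........
........
....XXXX
.......X
.......X
.......X
........
........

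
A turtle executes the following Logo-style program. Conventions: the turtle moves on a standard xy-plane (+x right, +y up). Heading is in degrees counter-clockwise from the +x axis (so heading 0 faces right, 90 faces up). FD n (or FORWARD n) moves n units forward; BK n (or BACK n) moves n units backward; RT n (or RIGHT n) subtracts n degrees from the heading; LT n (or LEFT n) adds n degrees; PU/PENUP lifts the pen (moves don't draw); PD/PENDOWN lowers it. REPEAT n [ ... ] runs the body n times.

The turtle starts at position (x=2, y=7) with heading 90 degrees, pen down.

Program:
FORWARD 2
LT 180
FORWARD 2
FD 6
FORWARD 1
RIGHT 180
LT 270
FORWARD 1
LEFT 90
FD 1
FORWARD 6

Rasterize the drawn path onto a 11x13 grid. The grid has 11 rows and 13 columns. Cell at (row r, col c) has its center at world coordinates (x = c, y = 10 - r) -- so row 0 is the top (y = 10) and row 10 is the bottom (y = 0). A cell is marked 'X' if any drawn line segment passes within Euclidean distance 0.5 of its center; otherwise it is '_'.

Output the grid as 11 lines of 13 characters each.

Segment 0: (2,7) -> (2,9)
Segment 1: (2,9) -> (2,7)
Segment 2: (2,7) -> (2,1)
Segment 3: (2,1) -> (2,0)
Segment 4: (2,0) -> (3,-0)
Segment 5: (3,-0) -> (3,1)
Segment 6: (3,1) -> (3,7)

Answer: _____________
__X__________
__X__________
__XX_________
__XX_________
__XX_________
__XX_________
__XX_________
__XX_________
__XX_________
__XX_________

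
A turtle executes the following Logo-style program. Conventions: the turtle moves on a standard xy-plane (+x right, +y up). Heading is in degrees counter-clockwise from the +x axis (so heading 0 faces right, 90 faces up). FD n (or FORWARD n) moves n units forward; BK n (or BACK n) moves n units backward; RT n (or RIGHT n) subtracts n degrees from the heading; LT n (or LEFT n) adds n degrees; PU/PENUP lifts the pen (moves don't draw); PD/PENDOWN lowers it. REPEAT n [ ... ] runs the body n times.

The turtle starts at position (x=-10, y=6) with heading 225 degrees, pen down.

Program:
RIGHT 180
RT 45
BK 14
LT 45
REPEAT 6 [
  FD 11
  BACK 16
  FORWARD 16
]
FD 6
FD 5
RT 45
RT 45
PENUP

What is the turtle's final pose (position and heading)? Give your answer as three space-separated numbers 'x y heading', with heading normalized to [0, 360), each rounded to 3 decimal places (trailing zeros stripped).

Executing turtle program step by step:
Start: pos=(-10,6), heading=225, pen down
RT 180: heading 225 -> 45
RT 45: heading 45 -> 0
BK 14: (-10,6) -> (-24,6) [heading=0, draw]
LT 45: heading 0 -> 45
REPEAT 6 [
  -- iteration 1/6 --
  FD 11: (-24,6) -> (-16.222,13.778) [heading=45, draw]
  BK 16: (-16.222,13.778) -> (-27.536,2.464) [heading=45, draw]
  FD 16: (-27.536,2.464) -> (-16.222,13.778) [heading=45, draw]
  -- iteration 2/6 --
  FD 11: (-16.222,13.778) -> (-8.444,21.556) [heading=45, draw]
  BK 16: (-8.444,21.556) -> (-19.757,10.243) [heading=45, draw]
  FD 16: (-19.757,10.243) -> (-8.444,21.556) [heading=45, draw]
  -- iteration 3/6 --
  FD 11: (-8.444,21.556) -> (-0.665,29.335) [heading=45, draw]
  BK 16: (-0.665,29.335) -> (-11.979,18.021) [heading=45, draw]
  FD 16: (-11.979,18.021) -> (-0.665,29.335) [heading=45, draw]
  -- iteration 4/6 --
  FD 11: (-0.665,29.335) -> (7.113,37.113) [heading=45, draw]
  BK 16: (7.113,37.113) -> (-4.201,25.799) [heading=45, draw]
  FD 16: (-4.201,25.799) -> (7.113,37.113) [heading=45, draw]
  -- iteration 5/6 --
  FD 11: (7.113,37.113) -> (14.891,44.891) [heading=45, draw]
  BK 16: (14.891,44.891) -> (3.577,33.577) [heading=45, draw]
  FD 16: (3.577,33.577) -> (14.891,44.891) [heading=45, draw]
  -- iteration 6/6 --
  FD 11: (14.891,44.891) -> (22.669,52.669) [heading=45, draw]
  BK 16: (22.669,52.669) -> (11.355,41.355) [heading=45, draw]
  FD 16: (11.355,41.355) -> (22.669,52.669) [heading=45, draw]
]
FD 6: (22.669,52.669) -> (26.912,56.912) [heading=45, draw]
FD 5: (26.912,56.912) -> (30.447,60.447) [heading=45, draw]
RT 45: heading 45 -> 0
RT 45: heading 0 -> 315
PU: pen up
Final: pos=(30.447,60.447), heading=315, 21 segment(s) drawn

Answer: 30.447 60.447 315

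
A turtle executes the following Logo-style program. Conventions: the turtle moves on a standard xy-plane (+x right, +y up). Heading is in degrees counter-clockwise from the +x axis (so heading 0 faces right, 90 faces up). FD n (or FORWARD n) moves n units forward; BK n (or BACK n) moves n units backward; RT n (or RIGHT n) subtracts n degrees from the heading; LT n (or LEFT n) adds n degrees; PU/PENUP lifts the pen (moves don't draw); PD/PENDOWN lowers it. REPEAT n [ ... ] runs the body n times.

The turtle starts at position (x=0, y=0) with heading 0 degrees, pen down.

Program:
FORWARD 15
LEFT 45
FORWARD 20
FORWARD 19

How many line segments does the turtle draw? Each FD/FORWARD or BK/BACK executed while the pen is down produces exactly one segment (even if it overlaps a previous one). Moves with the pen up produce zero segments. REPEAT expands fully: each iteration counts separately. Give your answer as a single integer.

Executing turtle program step by step:
Start: pos=(0,0), heading=0, pen down
FD 15: (0,0) -> (15,0) [heading=0, draw]
LT 45: heading 0 -> 45
FD 20: (15,0) -> (29.142,14.142) [heading=45, draw]
FD 19: (29.142,14.142) -> (42.577,27.577) [heading=45, draw]
Final: pos=(42.577,27.577), heading=45, 3 segment(s) drawn
Segments drawn: 3

Answer: 3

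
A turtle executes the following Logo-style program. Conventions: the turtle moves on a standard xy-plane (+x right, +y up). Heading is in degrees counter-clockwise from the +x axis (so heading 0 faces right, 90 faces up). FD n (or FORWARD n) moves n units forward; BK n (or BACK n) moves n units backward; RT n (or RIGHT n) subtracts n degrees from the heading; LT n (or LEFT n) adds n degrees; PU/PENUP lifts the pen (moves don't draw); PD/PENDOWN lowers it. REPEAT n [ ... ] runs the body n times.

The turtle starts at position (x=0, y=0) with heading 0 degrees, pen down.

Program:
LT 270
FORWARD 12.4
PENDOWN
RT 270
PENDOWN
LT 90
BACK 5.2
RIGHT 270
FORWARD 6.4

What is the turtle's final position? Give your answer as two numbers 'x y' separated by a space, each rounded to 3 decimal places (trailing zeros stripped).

Executing turtle program step by step:
Start: pos=(0,0), heading=0, pen down
LT 270: heading 0 -> 270
FD 12.4: (0,0) -> (0,-12.4) [heading=270, draw]
PD: pen down
RT 270: heading 270 -> 0
PD: pen down
LT 90: heading 0 -> 90
BK 5.2: (0,-12.4) -> (0,-17.6) [heading=90, draw]
RT 270: heading 90 -> 180
FD 6.4: (0,-17.6) -> (-6.4,-17.6) [heading=180, draw]
Final: pos=(-6.4,-17.6), heading=180, 3 segment(s) drawn

Answer: -6.4 -17.6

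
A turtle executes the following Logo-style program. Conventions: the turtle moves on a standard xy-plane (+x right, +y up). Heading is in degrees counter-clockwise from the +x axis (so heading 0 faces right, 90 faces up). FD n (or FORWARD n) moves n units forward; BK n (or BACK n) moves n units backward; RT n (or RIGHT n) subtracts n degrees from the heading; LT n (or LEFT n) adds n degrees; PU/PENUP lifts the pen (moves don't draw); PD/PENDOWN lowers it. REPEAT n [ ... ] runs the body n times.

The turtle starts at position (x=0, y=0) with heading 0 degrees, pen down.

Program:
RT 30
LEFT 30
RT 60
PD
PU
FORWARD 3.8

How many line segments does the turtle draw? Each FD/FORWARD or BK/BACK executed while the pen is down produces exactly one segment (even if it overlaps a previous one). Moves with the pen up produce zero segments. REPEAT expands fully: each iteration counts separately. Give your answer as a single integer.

Answer: 0

Derivation:
Executing turtle program step by step:
Start: pos=(0,0), heading=0, pen down
RT 30: heading 0 -> 330
LT 30: heading 330 -> 0
RT 60: heading 0 -> 300
PD: pen down
PU: pen up
FD 3.8: (0,0) -> (1.9,-3.291) [heading=300, move]
Final: pos=(1.9,-3.291), heading=300, 0 segment(s) drawn
Segments drawn: 0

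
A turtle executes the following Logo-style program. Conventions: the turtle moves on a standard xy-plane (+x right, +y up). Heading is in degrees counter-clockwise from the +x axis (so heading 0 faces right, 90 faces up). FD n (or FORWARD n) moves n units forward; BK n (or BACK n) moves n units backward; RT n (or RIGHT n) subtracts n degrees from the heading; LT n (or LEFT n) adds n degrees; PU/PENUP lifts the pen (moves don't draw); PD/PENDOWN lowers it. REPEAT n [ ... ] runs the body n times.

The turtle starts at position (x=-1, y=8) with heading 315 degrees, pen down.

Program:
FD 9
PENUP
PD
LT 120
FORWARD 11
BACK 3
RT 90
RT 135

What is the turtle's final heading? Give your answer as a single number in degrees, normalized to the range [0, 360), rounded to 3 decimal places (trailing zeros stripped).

Answer: 210

Derivation:
Executing turtle program step by step:
Start: pos=(-1,8), heading=315, pen down
FD 9: (-1,8) -> (5.364,1.636) [heading=315, draw]
PU: pen up
PD: pen down
LT 120: heading 315 -> 75
FD 11: (5.364,1.636) -> (8.211,12.261) [heading=75, draw]
BK 3: (8.211,12.261) -> (7.435,9.363) [heading=75, draw]
RT 90: heading 75 -> 345
RT 135: heading 345 -> 210
Final: pos=(7.435,9.363), heading=210, 3 segment(s) drawn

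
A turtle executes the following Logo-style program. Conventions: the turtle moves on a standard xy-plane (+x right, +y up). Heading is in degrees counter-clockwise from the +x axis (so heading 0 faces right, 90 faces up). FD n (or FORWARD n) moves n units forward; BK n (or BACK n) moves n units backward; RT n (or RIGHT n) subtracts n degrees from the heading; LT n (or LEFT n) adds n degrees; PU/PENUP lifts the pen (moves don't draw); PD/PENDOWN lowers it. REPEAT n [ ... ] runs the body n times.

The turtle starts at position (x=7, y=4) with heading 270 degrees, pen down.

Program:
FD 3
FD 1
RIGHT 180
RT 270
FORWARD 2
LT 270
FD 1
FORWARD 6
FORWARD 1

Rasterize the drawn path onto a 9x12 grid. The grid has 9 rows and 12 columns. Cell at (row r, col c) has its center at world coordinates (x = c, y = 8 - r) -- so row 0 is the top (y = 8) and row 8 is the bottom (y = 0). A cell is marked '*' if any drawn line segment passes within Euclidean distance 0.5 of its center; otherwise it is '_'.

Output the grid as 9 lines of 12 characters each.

Answer: _____*______
_____*______
_____*______
_____*______
_____*_*____
_____*_*____
_____*_*____
_____*_*____
_____***____

Derivation:
Segment 0: (7,4) -> (7,1)
Segment 1: (7,1) -> (7,0)
Segment 2: (7,0) -> (5,-0)
Segment 3: (5,-0) -> (5,1)
Segment 4: (5,1) -> (5,7)
Segment 5: (5,7) -> (5,8)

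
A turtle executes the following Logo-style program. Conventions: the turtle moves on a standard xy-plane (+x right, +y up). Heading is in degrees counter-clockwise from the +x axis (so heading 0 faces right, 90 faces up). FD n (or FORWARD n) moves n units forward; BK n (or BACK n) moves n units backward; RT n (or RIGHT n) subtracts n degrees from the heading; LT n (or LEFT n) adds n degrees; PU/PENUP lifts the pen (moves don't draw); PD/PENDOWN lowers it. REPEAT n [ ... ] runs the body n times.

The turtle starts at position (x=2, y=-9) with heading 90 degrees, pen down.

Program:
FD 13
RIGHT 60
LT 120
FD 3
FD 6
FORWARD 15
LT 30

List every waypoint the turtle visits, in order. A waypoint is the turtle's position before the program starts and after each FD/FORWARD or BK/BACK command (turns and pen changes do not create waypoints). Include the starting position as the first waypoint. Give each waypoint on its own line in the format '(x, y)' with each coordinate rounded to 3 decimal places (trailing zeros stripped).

Answer: (2, -9)
(2, 4)
(-0.598, 5.5)
(-5.794, 8.5)
(-18.785, 16)

Derivation:
Executing turtle program step by step:
Start: pos=(2,-9), heading=90, pen down
FD 13: (2,-9) -> (2,4) [heading=90, draw]
RT 60: heading 90 -> 30
LT 120: heading 30 -> 150
FD 3: (2,4) -> (-0.598,5.5) [heading=150, draw]
FD 6: (-0.598,5.5) -> (-5.794,8.5) [heading=150, draw]
FD 15: (-5.794,8.5) -> (-18.785,16) [heading=150, draw]
LT 30: heading 150 -> 180
Final: pos=(-18.785,16), heading=180, 4 segment(s) drawn
Waypoints (5 total):
(2, -9)
(2, 4)
(-0.598, 5.5)
(-5.794, 8.5)
(-18.785, 16)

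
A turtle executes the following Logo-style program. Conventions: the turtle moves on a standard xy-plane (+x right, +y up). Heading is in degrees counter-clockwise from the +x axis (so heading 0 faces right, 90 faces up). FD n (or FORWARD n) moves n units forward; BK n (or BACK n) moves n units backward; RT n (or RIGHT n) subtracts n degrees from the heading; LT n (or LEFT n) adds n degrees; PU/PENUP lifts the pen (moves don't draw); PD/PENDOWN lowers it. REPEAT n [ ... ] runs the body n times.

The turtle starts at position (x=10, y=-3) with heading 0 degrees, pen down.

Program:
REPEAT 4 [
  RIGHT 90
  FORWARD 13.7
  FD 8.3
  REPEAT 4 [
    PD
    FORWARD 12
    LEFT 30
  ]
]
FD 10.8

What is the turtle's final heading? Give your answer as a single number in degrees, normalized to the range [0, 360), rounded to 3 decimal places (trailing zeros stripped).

Answer: 120

Derivation:
Executing turtle program step by step:
Start: pos=(10,-3), heading=0, pen down
REPEAT 4 [
  -- iteration 1/4 --
  RT 90: heading 0 -> 270
  FD 13.7: (10,-3) -> (10,-16.7) [heading=270, draw]
  FD 8.3: (10,-16.7) -> (10,-25) [heading=270, draw]
  REPEAT 4 [
    -- iteration 1/4 --
    PD: pen down
    FD 12: (10,-25) -> (10,-37) [heading=270, draw]
    LT 30: heading 270 -> 300
    -- iteration 2/4 --
    PD: pen down
    FD 12: (10,-37) -> (16,-47.392) [heading=300, draw]
    LT 30: heading 300 -> 330
    -- iteration 3/4 --
    PD: pen down
    FD 12: (16,-47.392) -> (26.392,-53.392) [heading=330, draw]
    LT 30: heading 330 -> 0
    -- iteration 4/4 --
    PD: pen down
    FD 12: (26.392,-53.392) -> (38.392,-53.392) [heading=0, draw]
    LT 30: heading 0 -> 30
  ]
  -- iteration 2/4 --
  RT 90: heading 30 -> 300
  FD 13.7: (38.392,-53.392) -> (45.242,-65.257) [heading=300, draw]
  FD 8.3: (45.242,-65.257) -> (49.392,-72.445) [heading=300, draw]
  REPEAT 4 [
    -- iteration 1/4 --
    PD: pen down
    FD 12: (49.392,-72.445) -> (55.392,-82.837) [heading=300, draw]
    LT 30: heading 300 -> 330
    -- iteration 2/4 --
    PD: pen down
    FD 12: (55.392,-82.837) -> (65.785,-88.837) [heading=330, draw]
    LT 30: heading 330 -> 0
    -- iteration 3/4 --
    PD: pen down
    FD 12: (65.785,-88.837) -> (77.785,-88.837) [heading=0, draw]
    LT 30: heading 0 -> 30
    -- iteration 4/4 --
    PD: pen down
    FD 12: (77.785,-88.837) -> (88.177,-82.837) [heading=30, draw]
    LT 30: heading 30 -> 60
  ]
  -- iteration 3/4 --
  RT 90: heading 60 -> 330
  FD 13.7: (88.177,-82.837) -> (100.041,-89.687) [heading=330, draw]
  FD 8.3: (100.041,-89.687) -> (107.229,-93.837) [heading=330, draw]
  REPEAT 4 [
    -- iteration 1/4 --
    PD: pen down
    FD 12: (107.229,-93.837) -> (117.622,-99.837) [heading=330, draw]
    LT 30: heading 330 -> 0
    -- iteration 2/4 --
    PD: pen down
    FD 12: (117.622,-99.837) -> (129.622,-99.837) [heading=0, draw]
    LT 30: heading 0 -> 30
    -- iteration 3/4 --
    PD: pen down
    FD 12: (129.622,-99.837) -> (140.014,-93.837) [heading=30, draw]
    LT 30: heading 30 -> 60
    -- iteration 4/4 --
    PD: pen down
    FD 12: (140.014,-93.837) -> (146.014,-83.445) [heading=60, draw]
    LT 30: heading 60 -> 90
  ]
  -- iteration 4/4 --
  RT 90: heading 90 -> 0
  FD 13.7: (146.014,-83.445) -> (159.714,-83.445) [heading=0, draw]
  FD 8.3: (159.714,-83.445) -> (168.014,-83.445) [heading=0, draw]
  REPEAT 4 [
    -- iteration 1/4 --
    PD: pen down
    FD 12: (168.014,-83.445) -> (180.014,-83.445) [heading=0, draw]
    LT 30: heading 0 -> 30
    -- iteration 2/4 --
    PD: pen down
    FD 12: (180.014,-83.445) -> (190.406,-77.445) [heading=30, draw]
    LT 30: heading 30 -> 60
    -- iteration 3/4 --
    PD: pen down
    FD 12: (190.406,-77.445) -> (196.406,-67.053) [heading=60, draw]
    LT 30: heading 60 -> 90
    -- iteration 4/4 --
    PD: pen down
    FD 12: (196.406,-67.053) -> (196.406,-55.053) [heading=90, draw]
    LT 30: heading 90 -> 120
  ]
]
FD 10.8: (196.406,-55.053) -> (191.006,-45.699) [heading=120, draw]
Final: pos=(191.006,-45.699), heading=120, 25 segment(s) drawn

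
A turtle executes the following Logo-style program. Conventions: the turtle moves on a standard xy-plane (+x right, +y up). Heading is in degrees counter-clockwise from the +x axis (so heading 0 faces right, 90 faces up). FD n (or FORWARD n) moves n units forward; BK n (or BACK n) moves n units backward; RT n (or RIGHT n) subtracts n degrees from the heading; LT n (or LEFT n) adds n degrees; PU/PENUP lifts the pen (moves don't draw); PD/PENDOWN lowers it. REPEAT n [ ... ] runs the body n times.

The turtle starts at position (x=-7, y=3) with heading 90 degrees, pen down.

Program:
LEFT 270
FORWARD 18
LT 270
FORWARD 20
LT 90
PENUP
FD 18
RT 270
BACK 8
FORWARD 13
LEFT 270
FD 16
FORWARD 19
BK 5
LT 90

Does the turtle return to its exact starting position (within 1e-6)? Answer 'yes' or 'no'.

Answer: no

Derivation:
Executing turtle program step by step:
Start: pos=(-7,3), heading=90, pen down
LT 270: heading 90 -> 0
FD 18: (-7,3) -> (11,3) [heading=0, draw]
LT 270: heading 0 -> 270
FD 20: (11,3) -> (11,-17) [heading=270, draw]
LT 90: heading 270 -> 0
PU: pen up
FD 18: (11,-17) -> (29,-17) [heading=0, move]
RT 270: heading 0 -> 90
BK 8: (29,-17) -> (29,-25) [heading=90, move]
FD 13: (29,-25) -> (29,-12) [heading=90, move]
LT 270: heading 90 -> 0
FD 16: (29,-12) -> (45,-12) [heading=0, move]
FD 19: (45,-12) -> (64,-12) [heading=0, move]
BK 5: (64,-12) -> (59,-12) [heading=0, move]
LT 90: heading 0 -> 90
Final: pos=(59,-12), heading=90, 2 segment(s) drawn

Start position: (-7, 3)
Final position: (59, -12)
Distance = 67.683; >= 1e-6 -> NOT closed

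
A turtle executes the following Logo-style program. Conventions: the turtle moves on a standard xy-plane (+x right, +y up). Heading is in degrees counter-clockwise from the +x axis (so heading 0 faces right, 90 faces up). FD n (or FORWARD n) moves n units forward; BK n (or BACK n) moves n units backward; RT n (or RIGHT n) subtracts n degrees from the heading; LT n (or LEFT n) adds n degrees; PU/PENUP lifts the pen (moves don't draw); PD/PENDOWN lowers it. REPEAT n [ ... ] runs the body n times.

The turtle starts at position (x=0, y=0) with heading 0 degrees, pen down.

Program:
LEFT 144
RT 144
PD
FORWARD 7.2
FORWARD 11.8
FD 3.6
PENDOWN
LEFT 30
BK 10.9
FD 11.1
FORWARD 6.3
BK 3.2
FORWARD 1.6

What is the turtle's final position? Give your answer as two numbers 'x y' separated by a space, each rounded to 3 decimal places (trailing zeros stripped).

Answer: 26.844 2.45

Derivation:
Executing turtle program step by step:
Start: pos=(0,0), heading=0, pen down
LT 144: heading 0 -> 144
RT 144: heading 144 -> 0
PD: pen down
FD 7.2: (0,0) -> (7.2,0) [heading=0, draw]
FD 11.8: (7.2,0) -> (19,0) [heading=0, draw]
FD 3.6: (19,0) -> (22.6,0) [heading=0, draw]
PD: pen down
LT 30: heading 0 -> 30
BK 10.9: (22.6,0) -> (13.16,-5.45) [heading=30, draw]
FD 11.1: (13.16,-5.45) -> (22.773,0.1) [heading=30, draw]
FD 6.3: (22.773,0.1) -> (28.229,3.25) [heading=30, draw]
BK 3.2: (28.229,3.25) -> (25.458,1.65) [heading=30, draw]
FD 1.6: (25.458,1.65) -> (26.844,2.45) [heading=30, draw]
Final: pos=(26.844,2.45), heading=30, 8 segment(s) drawn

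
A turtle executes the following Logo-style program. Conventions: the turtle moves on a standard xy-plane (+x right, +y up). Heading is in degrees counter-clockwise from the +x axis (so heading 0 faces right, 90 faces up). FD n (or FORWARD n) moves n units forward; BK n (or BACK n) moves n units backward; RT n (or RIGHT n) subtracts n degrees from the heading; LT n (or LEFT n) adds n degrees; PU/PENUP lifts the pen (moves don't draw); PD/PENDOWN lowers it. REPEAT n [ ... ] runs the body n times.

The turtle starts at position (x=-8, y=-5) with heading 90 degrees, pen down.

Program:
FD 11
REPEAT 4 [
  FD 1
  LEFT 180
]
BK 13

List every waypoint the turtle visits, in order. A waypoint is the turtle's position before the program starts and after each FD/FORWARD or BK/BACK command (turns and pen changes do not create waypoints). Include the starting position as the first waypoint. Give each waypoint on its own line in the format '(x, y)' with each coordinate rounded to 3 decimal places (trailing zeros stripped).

Executing turtle program step by step:
Start: pos=(-8,-5), heading=90, pen down
FD 11: (-8,-5) -> (-8,6) [heading=90, draw]
REPEAT 4 [
  -- iteration 1/4 --
  FD 1: (-8,6) -> (-8,7) [heading=90, draw]
  LT 180: heading 90 -> 270
  -- iteration 2/4 --
  FD 1: (-8,7) -> (-8,6) [heading=270, draw]
  LT 180: heading 270 -> 90
  -- iteration 3/4 --
  FD 1: (-8,6) -> (-8,7) [heading=90, draw]
  LT 180: heading 90 -> 270
  -- iteration 4/4 --
  FD 1: (-8,7) -> (-8,6) [heading=270, draw]
  LT 180: heading 270 -> 90
]
BK 13: (-8,6) -> (-8,-7) [heading=90, draw]
Final: pos=(-8,-7), heading=90, 6 segment(s) drawn
Waypoints (7 total):
(-8, -5)
(-8, 6)
(-8, 7)
(-8, 6)
(-8, 7)
(-8, 6)
(-8, -7)

Answer: (-8, -5)
(-8, 6)
(-8, 7)
(-8, 6)
(-8, 7)
(-8, 6)
(-8, -7)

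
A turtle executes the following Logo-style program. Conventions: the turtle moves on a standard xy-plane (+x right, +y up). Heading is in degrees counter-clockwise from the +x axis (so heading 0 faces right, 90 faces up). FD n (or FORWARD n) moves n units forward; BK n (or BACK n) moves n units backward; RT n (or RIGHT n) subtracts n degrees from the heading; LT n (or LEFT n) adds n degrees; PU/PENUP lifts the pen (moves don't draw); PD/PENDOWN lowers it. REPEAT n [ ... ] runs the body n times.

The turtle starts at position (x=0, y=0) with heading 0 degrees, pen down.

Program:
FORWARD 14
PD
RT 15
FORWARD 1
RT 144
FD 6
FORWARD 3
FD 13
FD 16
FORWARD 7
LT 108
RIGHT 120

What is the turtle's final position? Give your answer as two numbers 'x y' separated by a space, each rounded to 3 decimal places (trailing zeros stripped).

Executing turtle program step by step:
Start: pos=(0,0), heading=0, pen down
FD 14: (0,0) -> (14,0) [heading=0, draw]
PD: pen down
RT 15: heading 0 -> 345
FD 1: (14,0) -> (14.966,-0.259) [heading=345, draw]
RT 144: heading 345 -> 201
FD 6: (14.966,-0.259) -> (9.364,-2.409) [heading=201, draw]
FD 3: (9.364,-2.409) -> (6.564,-3.484) [heading=201, draw]
FD 13: (6.564,-3.484) -> (-5.573,-8.143) [heading=201, draw]
FD 16: (-5.573,-8.143) -> (-20.51,-13.877) [heading=201, draw]
FD 7: (-20.51,-13.877) -> (-27.045,-16.385) [heading=201, draw]
LT 108: heading 201 -> 309
RT 120: heading 309 -> 189
Final: pos=(-27.045,-16.385), heading=189, 7 segment(s) drawn

Answer: -27.045 -16.385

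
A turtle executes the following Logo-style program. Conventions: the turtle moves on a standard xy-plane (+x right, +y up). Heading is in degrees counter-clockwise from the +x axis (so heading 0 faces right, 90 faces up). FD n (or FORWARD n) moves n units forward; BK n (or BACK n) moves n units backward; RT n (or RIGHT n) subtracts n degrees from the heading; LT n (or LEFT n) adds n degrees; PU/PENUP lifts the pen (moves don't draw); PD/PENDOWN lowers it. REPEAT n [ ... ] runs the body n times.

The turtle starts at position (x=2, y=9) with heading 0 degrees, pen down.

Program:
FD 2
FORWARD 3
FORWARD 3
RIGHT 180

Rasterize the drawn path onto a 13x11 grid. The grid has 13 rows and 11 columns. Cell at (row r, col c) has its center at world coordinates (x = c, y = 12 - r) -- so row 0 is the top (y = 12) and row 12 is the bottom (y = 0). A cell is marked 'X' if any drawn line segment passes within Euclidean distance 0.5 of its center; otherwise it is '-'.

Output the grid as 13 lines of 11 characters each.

Segment 0: (2,9) -> (4,9)
Segment 1: (4,9) -> (7,9)
Segment 2: (7,9) -> (10,9)

Answer: -----------
-----------
-----------
--XXXXXXXXX
-----------
-----------
-----------
-----------
-----------
-----------
-----------
-----------
-----------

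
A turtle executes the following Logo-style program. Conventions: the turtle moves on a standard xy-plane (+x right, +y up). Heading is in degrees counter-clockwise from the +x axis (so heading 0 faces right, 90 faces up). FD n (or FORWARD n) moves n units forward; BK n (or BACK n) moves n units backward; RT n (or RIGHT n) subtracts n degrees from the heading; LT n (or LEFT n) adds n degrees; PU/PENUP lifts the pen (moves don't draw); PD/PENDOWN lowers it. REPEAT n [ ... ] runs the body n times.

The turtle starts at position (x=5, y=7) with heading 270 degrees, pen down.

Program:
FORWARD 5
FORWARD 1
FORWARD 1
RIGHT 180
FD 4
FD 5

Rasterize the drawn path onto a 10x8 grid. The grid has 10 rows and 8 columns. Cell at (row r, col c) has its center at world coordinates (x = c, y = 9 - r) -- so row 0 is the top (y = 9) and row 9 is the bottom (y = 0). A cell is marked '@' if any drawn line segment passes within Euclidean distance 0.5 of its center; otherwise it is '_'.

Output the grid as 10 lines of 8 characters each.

Answer: _____@__
_____@__
_____@__
_____@__
_____@__
_____@__
_____@__
_____@__
_____@__
_____@__

Derivation:
Segment 0: (5,7) -> (5,2)
Segment 1: (5,2) -> (5,1)
Segment 2: (5,1) -> (5,0)
Segment 3: (5,0) -> (5,4)
Segment 4: (5,4) -> (5,9)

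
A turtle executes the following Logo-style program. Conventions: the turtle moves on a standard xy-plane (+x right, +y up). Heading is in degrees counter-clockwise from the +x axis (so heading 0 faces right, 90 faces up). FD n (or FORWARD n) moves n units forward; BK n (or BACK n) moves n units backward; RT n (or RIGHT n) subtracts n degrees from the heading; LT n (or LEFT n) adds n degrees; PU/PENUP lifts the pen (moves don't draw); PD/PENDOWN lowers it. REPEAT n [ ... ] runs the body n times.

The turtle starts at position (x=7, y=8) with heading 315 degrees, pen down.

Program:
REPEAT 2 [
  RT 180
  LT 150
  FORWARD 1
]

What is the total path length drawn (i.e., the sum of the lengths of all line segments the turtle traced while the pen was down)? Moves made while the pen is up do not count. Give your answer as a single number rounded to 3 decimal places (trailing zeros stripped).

Executing turtle program step by step:
Start: pos=(7,8), heading=315, pen down
REPEAT 2 [
  -- iteration 1/2 --
  RT 180: heading 315 -> 135
  LT 150: heading 135 -> 285
  FD 1: (7,8) -> (7.259,7.034) [heading=285, draw]
  -- iteration 2/2 --
  RT 180: heading 285 -> 105
  LT 150: heading 105 -> 255
  FD 1: (7.259,7.034) -> (7,6.068) [heading=255, draw]
]
Final: pos=(7,6.068), heading=255, 2 segment(s) drawn

Segment lengths:
  seg 1: (7,8) -> (7.259,7.034), length = 1
  seg 2: (7.259,7.034) -> (7,6.068), length = 1
Total = 2

Answer: 2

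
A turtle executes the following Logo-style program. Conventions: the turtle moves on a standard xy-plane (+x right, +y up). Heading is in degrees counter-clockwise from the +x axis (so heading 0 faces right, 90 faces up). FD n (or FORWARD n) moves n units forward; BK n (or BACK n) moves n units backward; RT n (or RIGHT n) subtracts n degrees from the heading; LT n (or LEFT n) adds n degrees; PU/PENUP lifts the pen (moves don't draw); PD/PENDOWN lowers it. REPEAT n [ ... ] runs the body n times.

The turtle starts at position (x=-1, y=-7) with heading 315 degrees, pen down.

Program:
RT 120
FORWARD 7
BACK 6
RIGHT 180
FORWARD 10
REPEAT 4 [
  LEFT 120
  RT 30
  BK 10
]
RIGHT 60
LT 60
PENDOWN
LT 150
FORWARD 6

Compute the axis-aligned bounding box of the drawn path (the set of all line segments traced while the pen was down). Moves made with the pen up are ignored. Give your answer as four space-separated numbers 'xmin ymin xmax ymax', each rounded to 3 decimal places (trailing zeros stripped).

Executing turtle program step by step:
Start: pos=(-1,-7), heading=315, pen down
RT 120: heading 315 -> 195
FD 7: (-1,-7) -> (-7.761,-8.812) [heading=195, draw]
BK 6: (-7.761,-8.812) -> (-1.966,-7.259) [heading=195, draw]
RT 180: heading 195 -> 15
FD 10: (-1.966,-7.259) -> (7.693,-4.671) [heading=15, draw]
REPEAT 4 [
  -- iteration 1/4 --
  LT 120: heading 15 -> 135
  RT 30: heading 135 -> 105
  BK 10: (7.693,-4.671) -> (10.282,-14.33) [heading=105, draw]
  -- iteration 2/4 --
  LT 120: heading 105 -> 225
  RT 30: heading 225 -> 195
  BK 10: (10.282,-14.33) -> (19.941,-11.742) [heading=195, draw]
  -- iteration 3/4 --
  LT 120: heading 195 -> 315
  RT 30: heading 315 -> 285
  BK 10: (19.941,-11.742) -> (17.353,-2.082) [heading=285, draw]
  -- iteration 4/4 --
  LT 120: heading 285 -> 45
  RT 30: heading 45 -> 15
  BK 10: (17.353,-2.082) -> (7.693,-4.671) [heading=15, draw]
]
RT 60: heading 15 -> 315
LT 60: heading 315 -> 15
PD: pen down
LT 150: heading 15 -> 165
FD 6: (7.693,-4.671) -> (1.898,-3.118) [heading=165, draw]
Final: pos=(1.898,-3.118), heading=165, 8 segment(s) drawn

Segment endpoints: x in {-7.761, -1.966, -1, 1.898, 7.693, 7.693, 10.282, 17.353, 19.941}, y in {-14.33, -11.742, -8.812, -7.259, -7, -4.671, -4.671, -3.118, -2.082}
xmin=-7.761, ymin=-14.33, xmax=19.941, ymax=-2.082

Answer: -7.761 -14.33 19.941 -2.082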